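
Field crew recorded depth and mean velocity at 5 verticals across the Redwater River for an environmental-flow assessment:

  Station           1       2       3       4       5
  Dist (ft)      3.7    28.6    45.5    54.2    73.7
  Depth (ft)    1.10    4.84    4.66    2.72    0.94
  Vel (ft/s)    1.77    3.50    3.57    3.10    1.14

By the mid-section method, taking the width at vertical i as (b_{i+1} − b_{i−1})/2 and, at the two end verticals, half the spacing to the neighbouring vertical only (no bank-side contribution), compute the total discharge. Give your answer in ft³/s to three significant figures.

w_1 = (28.6 − 3.7)/2 = 12.45 ft; q_1 = 1.77 × 1.10 × 12.45 = 24.24 ft³/s
w_2 = (45.5 − 3.7)/2 = 20.9 ft; q_2 = 3.50 × 4.84 × 20.9 = 354.0 ft³/s
w_3 = (54.2 − 28.6)/2 = 12.8 ft; q_3 = 3.57 × 4.66 × 12.8 = 212.9 ft³/s
w_4 = (73.7 − 45.5)/2 = 14.1 ft; q_4 = 3.10 × 2.72 × 14.1 = 118.9 ft³/s
w_5 = (73.7 − 54.2)/2 = 9.75 ft; q_5 = 1.14 × 0.94 × 9.75 = 10.45 ft³/s
Q = Σ qᵢ = 720.6 ft³/s

721 ft³/s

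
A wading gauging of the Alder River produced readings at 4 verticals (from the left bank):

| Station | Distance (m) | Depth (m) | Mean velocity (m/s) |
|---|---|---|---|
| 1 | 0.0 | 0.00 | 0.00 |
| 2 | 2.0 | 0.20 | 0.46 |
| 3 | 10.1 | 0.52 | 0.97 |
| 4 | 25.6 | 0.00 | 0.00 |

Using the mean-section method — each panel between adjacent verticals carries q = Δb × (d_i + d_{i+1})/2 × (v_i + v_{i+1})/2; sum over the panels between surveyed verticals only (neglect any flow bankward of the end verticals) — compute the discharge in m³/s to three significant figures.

4.09 m³/s

Panel 1-2: Δb = 2 m, d̄ = (0.00+0.20)/2 = 0.1, v̄ = (0.00+0.46)/2 = 0.23 → q = 2×0.1×0.23 = 0.04600 m³/s
Panel 2-3: Δb = 8.1 m, d̄ = (0.20+0.52)/2 = 0.36, v̄ = (0.46+0.97)/2 = 0.715 → q = 8.1×0.36×0.715 = 2.085 m³/s
Panel 3-4: Δb = 15.5 m, d̄ = (0.52+0.00)/2 = 0.26, v̄ = (0.97+0.00)/2 = 0.485 → q = 15.5×0.26×0.485 = 1.955 m³/s
Q = Σ q = 4.085 m³/s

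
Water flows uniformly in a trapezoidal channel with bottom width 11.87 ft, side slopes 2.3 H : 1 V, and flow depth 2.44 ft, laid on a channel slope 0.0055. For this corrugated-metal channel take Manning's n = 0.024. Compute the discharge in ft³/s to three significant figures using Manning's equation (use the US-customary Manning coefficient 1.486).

287 ft³/s

A = (b + z·y)·y = (11.87 + 2.3×2.44)×2.44 = 42.66 ft²
P = b + 2y√(1+z²) = 11.87 + 2×2.44×√(1+2.3²) = 24.11 ft
R = A/P = 42.66/24.11 = 1.769 ft
Q = (1.486/n)·A·R^(2/3)·S^(1/2) = (1.486/0.024) × 42.66 × 1.769^(2/3) × 0.0055^(1/2) = 286.5 ft³/s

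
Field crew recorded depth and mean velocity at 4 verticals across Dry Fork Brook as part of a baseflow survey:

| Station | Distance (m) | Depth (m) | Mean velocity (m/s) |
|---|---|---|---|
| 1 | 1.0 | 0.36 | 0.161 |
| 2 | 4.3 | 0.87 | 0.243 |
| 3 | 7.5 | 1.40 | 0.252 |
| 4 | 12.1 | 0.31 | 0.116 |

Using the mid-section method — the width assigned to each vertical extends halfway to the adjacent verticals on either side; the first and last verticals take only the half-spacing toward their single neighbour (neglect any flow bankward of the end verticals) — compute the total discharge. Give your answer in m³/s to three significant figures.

w_1 = (4.3 − 1.0)/2 = 1.65 m; q_1 = 0.161 × 0.36 × 1.65 = 0.09563 m³/s
w_2 = (7.5 − 1.0)/2 = 3.25 m; q_2 = 0.243 × 0.87 × 3.25 = 0.6871 m³/s
w_3 = (12.1 − 4.3)/2 = 3.9 m; q_3 = 0.252 × 1.40 × 3.9 = 1.376 m³/s
w_4 = (12.1 − 7.5)/2 = 2.3 m; q_4 = 0.116 × 0.31 × 2.3 = 0.08271 m³/s
Q = Σ qᵢ = 2.241 m³/s

2.24 m³/s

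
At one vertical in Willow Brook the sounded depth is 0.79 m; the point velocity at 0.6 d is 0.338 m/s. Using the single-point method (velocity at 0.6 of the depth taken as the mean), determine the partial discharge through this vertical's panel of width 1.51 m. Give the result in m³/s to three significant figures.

v̄ = v₀.₆ = 0.338 m/s
q = v̄ × d × w = 0.3380 × 0.79 × 1.51 = 0.4032 m³/s

0.403 m³/s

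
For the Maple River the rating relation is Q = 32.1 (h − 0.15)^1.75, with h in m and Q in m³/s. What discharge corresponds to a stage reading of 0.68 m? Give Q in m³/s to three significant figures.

10.6 m³/s

Q = 32.1 × (0.68 − 0.15)^1.75 = 32.1 × 0.53^1.75 = 10.57 m³/s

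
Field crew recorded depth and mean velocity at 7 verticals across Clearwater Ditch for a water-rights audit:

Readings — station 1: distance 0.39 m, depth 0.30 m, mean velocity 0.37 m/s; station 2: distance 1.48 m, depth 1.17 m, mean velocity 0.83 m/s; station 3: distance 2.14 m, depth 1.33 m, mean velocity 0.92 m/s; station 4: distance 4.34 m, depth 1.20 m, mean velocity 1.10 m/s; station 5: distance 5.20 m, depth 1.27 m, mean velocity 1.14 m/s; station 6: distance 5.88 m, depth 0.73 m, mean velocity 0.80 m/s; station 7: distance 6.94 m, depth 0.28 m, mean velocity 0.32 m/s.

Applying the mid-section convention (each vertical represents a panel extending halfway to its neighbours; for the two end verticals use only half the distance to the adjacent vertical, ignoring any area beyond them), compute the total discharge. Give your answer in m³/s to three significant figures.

6.35 m³/s

w_1 = (1.48 − 0.39)/2 = 0.545 m; q_1 = 0.37 × 0.30 × 0.545 = 0.06050 m³/s
w_2 = (2.14 − 0.39)/2 = 0.875 m; q_2 = 0.83 × 1.17 × 0.875 = 0.8497 m³/s
w_3 = (4.34 − 1.48)/2 = 1.43 m; q_3 = 0.92 × 1.33 × 1.43 = 1.750 m³/s
w_4 = (5.20 − 2.14)/2 = 1.53 m; q_4 = 1.10 × 1.20 × 1.53 = 2.020 m³/s
w_5 = (5.88 − 4.34)/2 = 0.77 m; q_5 = 1.14 × 1.27 × 0.77 = 1.115 m³/s
w_6 = (6.94 − 5.20)/2 = 0.87 m; q_6 = 0.80 × 0.73 × 0.87 = 0.5081 m³/s
w_7 = (6.94 − 5.88)/2 = 0.53 m; q_7 = 0.32 × 0.28 × 0.53 = 0.04749 m³/s
Q = Σ qᵢ = 6.350 m³/s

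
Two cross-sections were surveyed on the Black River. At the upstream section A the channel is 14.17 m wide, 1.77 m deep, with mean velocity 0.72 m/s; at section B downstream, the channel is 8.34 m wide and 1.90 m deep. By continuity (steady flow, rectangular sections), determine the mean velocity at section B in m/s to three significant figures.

1.14 m/s

Q = A₁V₁ = (14.17×1.77) × 0.72 = 18.06 m³/s
A₂ = 8.34 × 1.90 = 15.85 m²
V₂ = Q/A₂ = 18.06/15.85 = 1.140 m/s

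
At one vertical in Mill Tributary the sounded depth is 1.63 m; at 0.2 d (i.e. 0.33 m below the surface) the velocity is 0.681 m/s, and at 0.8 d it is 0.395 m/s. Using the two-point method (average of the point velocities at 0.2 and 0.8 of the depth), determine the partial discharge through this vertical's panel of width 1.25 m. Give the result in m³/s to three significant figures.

v̄ = (0.681 + 0.395) / 2 = 0.5380 m/s
q = v̄ × d × w = 0.5380 × 1.63 × 1.25 = 1.096 m³/s

1.10 m³/s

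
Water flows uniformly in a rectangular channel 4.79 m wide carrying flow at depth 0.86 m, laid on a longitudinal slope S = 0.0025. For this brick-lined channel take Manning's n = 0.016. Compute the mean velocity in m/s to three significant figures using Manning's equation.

2.30 m/s

A = b·y = 4.79 × 0.86 = 4.119 m²
P = b + 2y = 4.79 + 2×0.86 = 6.510 m
R = A/P = 4.119/6.510 = 0.6328 m
Q = (1/n)·A·R^(2/3)·S^(1/2) = (1/0.016) × 4.119 × 0.6328^(2/3) × 0.0025^(1/2) = 9.488 m³/s
V = Q/A = 9.488/4.119 = 2.303 m/s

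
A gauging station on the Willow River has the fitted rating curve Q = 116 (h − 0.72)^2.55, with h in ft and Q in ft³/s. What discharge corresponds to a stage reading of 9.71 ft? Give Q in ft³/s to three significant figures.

Q = 116 × (9.71 − 0.72)^2.55 = 116 × 8.99^2.55 = 31370 ft³/s

31400 ft³/s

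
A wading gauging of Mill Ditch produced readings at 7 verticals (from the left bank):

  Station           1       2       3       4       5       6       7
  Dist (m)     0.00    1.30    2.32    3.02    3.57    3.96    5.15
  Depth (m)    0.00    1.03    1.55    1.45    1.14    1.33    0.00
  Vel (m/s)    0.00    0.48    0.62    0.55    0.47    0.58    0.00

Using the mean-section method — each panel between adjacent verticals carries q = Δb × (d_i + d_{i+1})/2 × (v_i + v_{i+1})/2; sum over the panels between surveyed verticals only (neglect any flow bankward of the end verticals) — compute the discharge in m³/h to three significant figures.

Panel 1-2: Δb = 1.3 m, d̄ = (0.00+1.03)/2 = 0.515, v̄ = (0.00+0.48)/2 = 0.24 → q = 1.3×0.515×0.24 = 0.1607 m³/s
Panel 2-3: Δb = 1.02 m, d̄ = (1.03+1.55)/2 = 1.29, v̄ = (0.48+0.62)/2 = 0.55 → q = 1.02×1.29×0.55 = 0.7237 m³/s
Panel 3-4: Δb = 0.7 m, d̄ = (1.55+1.45)/2 = 1.5, v̄ = (0.62+0.55)/2 = 0.585 → q = 0.7×1.5×0.585 = 0.6143 m³/s
Panel 4-5: Δb = 0.55 m, d̄ = (1.45+1.14)/2 = 1.295, v̄ = (0.55+0.47)/2 = 0.51 → q = 0.55×1.295×0.51 = 0.3632 m³/s
Panel 5-6: Δb = 0.39 m, d̄ = (1.14+1.33)/2 = 1.235, v̄ = (0.47+0.58)/2 = 0.525 → q = 0.39×1.235×0.525 = 0.2529 m³/s
Panel 6-7: Δb = 1.19 m, d̄ = (1.33+0.00)/2 = 0.665, v̄ = (0.58+0.00)/2 = 0.29 → q = 1.19×0.665×0.29 = 0.2295 m³/s
Q = Σ q = 2.344 m³/s
= 2.344 × 3600 = 8439 m³/h

8440 m³/h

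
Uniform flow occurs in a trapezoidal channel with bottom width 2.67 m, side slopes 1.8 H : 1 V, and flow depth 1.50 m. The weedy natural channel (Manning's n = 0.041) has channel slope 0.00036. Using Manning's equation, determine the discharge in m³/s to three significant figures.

3.50 m³/s

A = (b + z·y)·y = (2.67 + 1.8×1.50)×1.50 = 8.055 m²
P = b + 2y√(1+z²) = 2.67 + 2×1.50×√(1+1.8²) = 8.847 m
R = A/P = 8.055/8.847 = 0.9104 m
Q = (1/n)·A·R^(2/3)·S^(1/2) = (1/0.041) × 8.055 × 0.9104^(2/3) × 0.00036^(1/2) = 3.502 m³/s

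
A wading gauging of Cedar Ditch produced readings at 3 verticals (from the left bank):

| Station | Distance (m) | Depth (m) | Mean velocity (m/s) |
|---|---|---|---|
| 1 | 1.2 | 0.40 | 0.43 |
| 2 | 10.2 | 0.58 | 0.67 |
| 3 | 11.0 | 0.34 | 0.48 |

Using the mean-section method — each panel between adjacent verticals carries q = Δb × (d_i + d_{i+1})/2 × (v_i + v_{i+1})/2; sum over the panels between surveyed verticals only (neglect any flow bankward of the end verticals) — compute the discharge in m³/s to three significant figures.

Panel 1-2: Δb = 9 m, d̄ = (0.40+0.58)/2 = 0.49, v̄ = (0.43+0.67)/2 = 0.55 → q = 9×0.49×0.55 = 2.426 m³/s
Panel 2-3: Δb = 0.8 m, d̄ = (0.58+0.34)/2 = 0.46, v̄ = (0.67+0.48)/2 = 0.575 → q = 0.8×0.46×0.575 = 0.2116 m³/s
Q = Σ q = 2.637 m³/s

2.64 m³/s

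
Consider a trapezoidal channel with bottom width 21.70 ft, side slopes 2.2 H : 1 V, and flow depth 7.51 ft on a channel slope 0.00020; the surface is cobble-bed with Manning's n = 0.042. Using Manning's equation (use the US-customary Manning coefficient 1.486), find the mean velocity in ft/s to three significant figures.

A = (b + z·y)·y = (21.70 + 2.2×7.51)×7.51 = 287.0 ft²
P = b + 2y√(1+z²) = 21.70 + 2×7.51×√(1+2.2²) = 58.00 ft
R = A/P = 287.0/58.00 = 4.949 ft
Q = (1.486/n)·A·R^(2/3)·S^(1/2) = (1.486/0.042) × 287.0 × 4.949^(2/3) × 0.00020^(1/2) = 417.1 ft³/s
V = Q/A = 417.1/287.0 = 1.453 ft/s

1.45 ft/s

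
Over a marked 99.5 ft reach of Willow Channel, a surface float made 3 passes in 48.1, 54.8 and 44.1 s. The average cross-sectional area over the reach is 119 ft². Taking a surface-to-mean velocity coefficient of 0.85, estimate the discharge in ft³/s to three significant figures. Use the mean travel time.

t̄ = (48.1 + 54.8 + 44.1) / 3 = 49 s
v_surface = L / t̄ = 99.5 / 49 = 2.031 ft/s
v_mean = 0.85 × 2.031 = 1.726 ft/s
Q = A × v_mean = 119 × 1.726 = 205.4 ft³/s

205 ft³/s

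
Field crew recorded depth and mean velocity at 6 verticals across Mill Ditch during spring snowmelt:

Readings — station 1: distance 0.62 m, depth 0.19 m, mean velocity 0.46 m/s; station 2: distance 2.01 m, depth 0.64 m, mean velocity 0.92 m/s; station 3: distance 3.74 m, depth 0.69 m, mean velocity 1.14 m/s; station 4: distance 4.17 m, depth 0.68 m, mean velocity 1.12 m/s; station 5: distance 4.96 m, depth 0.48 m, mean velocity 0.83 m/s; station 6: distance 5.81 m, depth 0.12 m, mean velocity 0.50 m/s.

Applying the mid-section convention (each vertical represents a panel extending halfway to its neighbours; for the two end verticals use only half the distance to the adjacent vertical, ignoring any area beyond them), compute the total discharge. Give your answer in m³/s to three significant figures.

w_1 = (2.01 − 0.62)/2 = 0.695 m; q_1 = 0.46 × 0.19 × 0.695 = 0.06074 m³/s
w_2 = (3.74 − 0.62)/2 = 1.56 m; q_2 = 0.92 × 0.64 × 1.56 = 0.9185 m³/s
w_3 = (4.17 − 2.01)/2 = 1.08 m; q_3 = 1.14 × 0.69 × 1.08 = 0.8495 m³/s
w_4 = (4.96 − 3.74)/2 = 0.61 m; q_4 = 1.12 × 0.68 × 0.61 = 0.4646 m³/s
w_5 = (5.81 − 4.17)/2 = 0.82 m; q_5 = 0.83 × 0.48 × 0.82 = 0.3267 m³/s
w_6 = (5.81 − 4.96)/2 = 0.425 m; q_6 = 0.50 × 0.12 × 0.425 = 0.02550 m³/s
Q = Σ qᵢ = 2.646 m³/s

2.65 m³/s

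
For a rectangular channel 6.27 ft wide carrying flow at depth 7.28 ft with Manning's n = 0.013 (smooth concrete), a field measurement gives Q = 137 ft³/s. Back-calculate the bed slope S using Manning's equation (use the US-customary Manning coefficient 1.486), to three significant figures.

A = b·y = 6.27 × 7.28 = 45.65 ft²
P = b + 2y = 6.27 + 2×7.28 = 20.83 ft
R = A/P = 45.65/20.83 = 2.191 ft
S = (Q·n / (1.486·A·R^(2/3)))² = (137×0.013 / (1.486×45.65×1.687))² = 0.0002422

0.000242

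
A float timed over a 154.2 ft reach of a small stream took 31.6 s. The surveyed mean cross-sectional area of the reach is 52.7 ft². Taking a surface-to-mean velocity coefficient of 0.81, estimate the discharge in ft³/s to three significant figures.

v_surface = L / t̄ = 154.2 / 31.6 = 4.880 ft/s
v_mean = 0.81 × 4.880 = 3.953 ft/s
Q = A × v_mean = 52.7 × 3.953 = 208.3 ft³/s

208 ft³/s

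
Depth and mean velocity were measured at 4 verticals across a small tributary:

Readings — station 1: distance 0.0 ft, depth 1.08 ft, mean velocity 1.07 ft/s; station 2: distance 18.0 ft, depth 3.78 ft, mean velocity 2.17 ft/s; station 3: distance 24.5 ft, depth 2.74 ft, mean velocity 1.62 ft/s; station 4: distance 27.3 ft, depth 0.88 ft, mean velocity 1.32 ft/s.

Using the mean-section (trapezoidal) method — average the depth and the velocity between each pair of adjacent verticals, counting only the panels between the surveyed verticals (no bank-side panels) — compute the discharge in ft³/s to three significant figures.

118 ft³/s

Panel 1-2: Δb = 18 ft, d̄ = (1.08+3.78)/2 = 2.43, v̄ = (1.07+2.17)/2 = 1.62 → q = 18×2.43×1.62 = 70.86 ft³/s
Panel 2-3: Δb = 6.5 ft, d̄ = (3.78+2.74)/2 = 3.26, v̄ = (2.17+1.62)/2 = 1.895 → q = 6.5×3.26×1.895 = 40.16 ft³/s
Panel 3-4: Δb = 2.8 ft, d̄ = (2.74+0.88)/2 = 1.81, v̄ = (1.62+1.32)/2 = 1.47 → q = 2.8×1.81×1.47 = 7.450 ft³/s
Q = Σ q = 118.5 ft³/s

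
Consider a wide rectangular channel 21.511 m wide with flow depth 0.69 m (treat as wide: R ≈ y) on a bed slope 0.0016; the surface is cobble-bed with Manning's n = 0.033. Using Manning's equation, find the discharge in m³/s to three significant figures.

14.0 m³/s

A = b·y = 21.511 × 0.69 = 14.84 m²
Wide channel: R ≈ y = 0.69 m
Q = (1/n)·A·R^(2/3)·S^(1/2) = (1/0.033) × 14.84 × 0.6900^(2/3) × 0.0016^(1/2) = 14.05 m³/s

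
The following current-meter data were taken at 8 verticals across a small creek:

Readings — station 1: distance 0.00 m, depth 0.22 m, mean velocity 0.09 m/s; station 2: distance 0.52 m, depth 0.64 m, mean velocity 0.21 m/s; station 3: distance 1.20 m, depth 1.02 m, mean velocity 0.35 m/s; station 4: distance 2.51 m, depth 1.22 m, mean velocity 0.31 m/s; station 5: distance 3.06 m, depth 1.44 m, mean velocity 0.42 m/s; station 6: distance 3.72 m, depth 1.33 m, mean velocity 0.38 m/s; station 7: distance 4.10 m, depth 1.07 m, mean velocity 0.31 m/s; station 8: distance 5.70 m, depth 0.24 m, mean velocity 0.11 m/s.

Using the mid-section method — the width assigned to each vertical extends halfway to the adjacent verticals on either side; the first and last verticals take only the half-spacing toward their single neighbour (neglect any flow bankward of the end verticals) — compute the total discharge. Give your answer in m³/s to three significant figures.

1.77 m³/s

w_1 = (0.52 − 0.00)/2 = 0.26 m; q_1 = 0.09 × 0.22 × 0.26 = 0.005148 m³/s
w_2 = (1.20 − 0.00)/2 = 0.6 m; q_2 = 0.21 × 0.64 × 0.6 = 0.08064 m³/s
w_3 = (2.51 − 0.52)/2 = 0.995 m; q_3 = 0.35 × 1.02 × 0.995 = 0.3552 m³/s
w_4 = (3.06 − 1.20)/2 = 0.93 m; q_4 = 0.31 × 1.22 × 0.93 = 0.3517 m³/s
w_5 = (3.72 − 2.51)/2 = 0.605 m; q_5 = 0.42 × 1.44 × 0.605 = 0.3659 m³/s
w_6 = (4.10 − 3.06)/2 = 0.52 m; q_6 = 0.38 × 1.33 × 0.52 = 0.2628 m³/s
w_7 = (5.70 − 3.72)/2 = 0.99 m; q_7 = 0.31 × 1.07 × 0.99 = 0.3284 m³/s
w_8 = (5.70 − 4.10)/2 = 0.8 m; q_8 = 0.11 × 0.24 × 0.8 = 0.02112 m³/s
Q = Σ qᵢ = 1.771 m³/s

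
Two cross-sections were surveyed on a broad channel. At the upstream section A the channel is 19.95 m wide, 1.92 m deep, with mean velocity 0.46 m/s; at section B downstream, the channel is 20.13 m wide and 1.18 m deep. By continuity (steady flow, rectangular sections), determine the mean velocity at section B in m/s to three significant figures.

Q = A₁V₁ = (19.95×1.92) × 0.46 = 17.62 m³/s
A₂ = 20.13 × 1.18 = 23.75 m²
V₂ = Q/A₂ = 17.62/23.75 = 0.7418 m/s

0.742 m/s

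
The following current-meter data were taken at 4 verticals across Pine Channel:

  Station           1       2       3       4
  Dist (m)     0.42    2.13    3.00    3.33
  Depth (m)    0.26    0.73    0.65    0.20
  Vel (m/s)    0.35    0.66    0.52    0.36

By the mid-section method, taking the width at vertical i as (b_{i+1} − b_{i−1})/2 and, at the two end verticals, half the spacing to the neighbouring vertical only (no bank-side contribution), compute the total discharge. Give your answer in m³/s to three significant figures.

w_1 = (2.13 − 0.42)/2 = 0.855 m; q_1 = 0.35 × 0.26 × 0.855 = 0.07781 m³/s
w_2 = (3.00 − 0.42)/2 = 1.29 m; q_2 = 0.66 × 0.73 × 1.29 = 0.6215 m³/s
w_3 = (3.33 − 2.13)/2 = 0.6 m; q_3 = 0.52 × 0.65 × 0.6 = 0.2028 m³/s
w_4 = (3.33 − 3.00)/2 = 0.165 m; q_4 = 0.36 × 0.20 × 0.165 = 0.01188 m³/s
Q = Σ qᵢ = 0.9140 m³/s

0.914 m³/s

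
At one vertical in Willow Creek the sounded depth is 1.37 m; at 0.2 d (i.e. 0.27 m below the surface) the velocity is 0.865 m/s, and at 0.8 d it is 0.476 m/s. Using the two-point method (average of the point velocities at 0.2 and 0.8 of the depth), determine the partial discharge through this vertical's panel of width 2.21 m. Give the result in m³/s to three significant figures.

v̄ = (0.865 + 0.476) / 2 = 0.6705 m/s
q = v̄ × d × w = 0.6705 × 1.37 × 2.21 = 2.030 m³/s

2.03 m³/s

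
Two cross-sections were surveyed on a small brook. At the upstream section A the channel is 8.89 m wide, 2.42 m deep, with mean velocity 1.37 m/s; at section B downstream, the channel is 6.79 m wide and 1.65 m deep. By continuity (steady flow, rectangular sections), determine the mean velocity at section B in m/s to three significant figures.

Q = A₁V₁ = (8.89×2.42) × 1.37 = 29.47 m³/s
A₂ = 6.79 × 1.65 = 11.20 m²
V₂ = Q/A₂ = 29.47/11.20 = 2.631 m/s

2.63 m/s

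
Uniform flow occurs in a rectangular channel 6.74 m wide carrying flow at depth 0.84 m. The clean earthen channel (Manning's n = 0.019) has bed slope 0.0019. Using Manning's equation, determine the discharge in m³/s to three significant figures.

A = b·y = 6.74 × 0.84 = 5.662 m²
P = b + 2y = 6.74 + 2×0.84 = 8.420 m
R = A/P = 5.662/8.420 = 0.6724 m
Q = (1/n)·A·R^(2/3)·S^(1/2) = (1/0.019) × 5.662 × 0.6724^(2/3) × 0.0019^(1/2) = 9.969 m³/s

9.97 m³/s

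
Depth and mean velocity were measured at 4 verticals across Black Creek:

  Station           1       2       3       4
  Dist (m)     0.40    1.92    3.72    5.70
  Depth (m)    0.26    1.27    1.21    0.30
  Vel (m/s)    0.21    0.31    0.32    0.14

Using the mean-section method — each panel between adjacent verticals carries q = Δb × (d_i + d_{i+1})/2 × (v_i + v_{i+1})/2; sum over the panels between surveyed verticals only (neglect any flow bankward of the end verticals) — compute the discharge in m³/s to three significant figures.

1.35 m³/s

Panel 1-2: Δb = 1.52 m, d̄ = (0.26+1.27)/2 = 0.765, v̄ = (0.21+0.31)/2 = 0.26 → q = 1.52×0.765×0.26 = 0.3023 m³/s
Panel 2-3: Δb = 1.8 m, d̄ = (1.27+1.21)/2 = 1.24, v̄ = (0.31+0.32)/2 = 0.315 → q = 1.8×1.24×0.315 = 0.7031 m³/s
Panel 3-4: Δb = 1.98 m, d̄ = (1.21+0.30)/2 = 0.755, v̄ = (0.32+0.14)/2 = 0.23 → q = 1.98×0.755×0.23 = 0.3438 m³/s
Q = Σ q = 1.349 m³/s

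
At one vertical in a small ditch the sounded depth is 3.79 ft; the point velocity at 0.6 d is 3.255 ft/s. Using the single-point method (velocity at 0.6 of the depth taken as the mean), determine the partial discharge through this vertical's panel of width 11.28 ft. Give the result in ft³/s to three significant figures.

v̄ = v₀.₆ = 3.255 ft/s
q = v̄ × d × w = 3.255 × 3.79 × 11.28 = 139.2 ft³/s

139 ft³/s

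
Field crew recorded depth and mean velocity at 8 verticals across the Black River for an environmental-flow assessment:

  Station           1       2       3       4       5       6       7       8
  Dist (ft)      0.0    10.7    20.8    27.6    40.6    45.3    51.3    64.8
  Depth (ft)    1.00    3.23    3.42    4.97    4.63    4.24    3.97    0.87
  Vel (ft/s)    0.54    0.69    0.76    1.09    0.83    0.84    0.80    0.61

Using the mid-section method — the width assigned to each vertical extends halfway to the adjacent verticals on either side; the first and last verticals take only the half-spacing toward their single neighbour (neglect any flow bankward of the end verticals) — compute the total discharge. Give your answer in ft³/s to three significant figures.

w_1 = (10.7 − 0.0)/2 = 5.35 ft; q_1 = 0.54 × 1.00 × 5.35 = 2.889 ft³/s
w_2 = (20.8 − 0.0)/2 = 10.4 ft; q_2 = 0.69 × 3.23 × 10.4 = 23.18 ft³/s
w_3 = (27.6 − 10.7)/2 = 8.45 ft; q_3 = 0.76 × 3.42 × 8.45 = 21.96 ft³/s
w_4 = (40.6 − 20.8)/2 = 9.9 ft; q_4 = 1.09 × 4.97 × 9.9 = 53.63 ft³/s
w_5 = (45.3 − 27.6)/2 = 8.85 ft; q_5 = 0.83 × 4.63 × 8.85 = 34.01 ft³/s
w_6 = (51.3 − 40.6)/2 = 5.35 ft; q_6 = 0.84 × 4.24 × 5.35 = 19.05 ft³/s
w_7 = (64.8 − 45.3)/2 = 9.75 ft; q_7 = 0.80 × 3.97 × 9.75 = 30.97 ft³/s
w_8 = (64.8 − 51.3)/2 = 6.75 ft; q_8 = 0.61 × 0.87 × 6.75 = 3.582 ft³/s
Q = Σ qᵢ = 189.3 ft³/s

189 ft³/s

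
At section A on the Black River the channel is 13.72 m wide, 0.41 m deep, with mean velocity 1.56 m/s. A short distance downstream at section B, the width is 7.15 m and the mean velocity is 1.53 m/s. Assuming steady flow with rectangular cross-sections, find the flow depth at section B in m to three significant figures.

Q = A₁V₁ = (13.72×0.41) × 1.56 = 8.775 m³/s
d₂ = Q/(b₂ V₂) = 8.775/(7.15×1.53) = 0.8022 m

0.802 m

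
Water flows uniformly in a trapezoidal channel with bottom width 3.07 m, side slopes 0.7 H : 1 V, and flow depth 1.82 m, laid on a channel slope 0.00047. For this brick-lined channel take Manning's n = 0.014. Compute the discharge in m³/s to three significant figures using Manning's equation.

A = (b + z·y)·y = (3.07 + 0.7×1.82)×1.82 = 7.906 m²
P = b + 2y√(1+z²) = 3.07 + 2×1.82×√(1+0.7²) = 7.513 m
R = A/P = 7.906/7.513 = 1.052 m
Q = (1/n)·A·R^(2/3)·S^(1/2) = (1/0.014) × 7.906 × 1.052^(2/3) × 0.00047^(1/2) = 12.67 m³/s

12.7 m³/s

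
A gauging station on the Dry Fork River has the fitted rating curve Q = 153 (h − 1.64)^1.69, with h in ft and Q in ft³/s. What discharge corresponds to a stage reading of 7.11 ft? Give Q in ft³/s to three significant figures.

2700 ft³/s

Q = 153 × (7.11 − 1.64)^1.69 = 153 × 5.47^1.69 = 2703 ft³/s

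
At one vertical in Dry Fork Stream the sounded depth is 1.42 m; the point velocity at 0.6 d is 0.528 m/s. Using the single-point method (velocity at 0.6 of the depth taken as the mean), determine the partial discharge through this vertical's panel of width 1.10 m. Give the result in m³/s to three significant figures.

v̄ = v₀.₆ = 0.528 m/s
q = v̄ × d × w = 0.5280 × 1.42 × 1.10 = 0.8247 m³/s

0.825 m³/s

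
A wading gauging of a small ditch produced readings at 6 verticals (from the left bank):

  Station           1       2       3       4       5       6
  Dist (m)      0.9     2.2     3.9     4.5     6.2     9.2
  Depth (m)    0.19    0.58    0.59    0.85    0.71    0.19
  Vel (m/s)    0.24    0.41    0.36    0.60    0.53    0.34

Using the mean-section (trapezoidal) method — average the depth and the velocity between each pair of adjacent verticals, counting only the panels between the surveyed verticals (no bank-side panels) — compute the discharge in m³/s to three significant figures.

Panel 1-2: Δb = 1.3 m, d̄ = (0.19+0.58)/2 = 0.385, v̄ = (0.24+0.41)/2 = 0.325 → q = 1.3×0.385×0.325 = 0.1627 m³/s
Panel 2-3: Δb = 1.7 m, d̄ = (0.58+0.59)/2 = 0.585, v̄ = (0.41+0.36)/2 = 0.385 → q = 1.7×0.585×0.385 = 0.3829 m³/s
Panel 3-4: Δb = 0.6 m, d̄ = (0.59+0.85)/2 = 0.72, v̄ = (0.36+0.60)/2 = 0.48 → q = 0.6×0.72×0.48 = 0.2074 m³/s
Panel 4-5: Δb = 1.7 m, d̄ = (0.85+0.71)/2 = 0.78, v̄ = (0.60+0.53)/2 = 0.565 → q = 1.7×0.78×0.565 = 0.7492 m³/s
Panel 5-6: Δb = 3 m, d̄ = (0.71+0.19)/2 = 0.45, v̄ = (0.53+0.34)/2 = 0.435 → q = 3×0.45×0.435 = 0.5873 m³/s
Q = Σ q = 2.089 m³/s

2.09 m³/s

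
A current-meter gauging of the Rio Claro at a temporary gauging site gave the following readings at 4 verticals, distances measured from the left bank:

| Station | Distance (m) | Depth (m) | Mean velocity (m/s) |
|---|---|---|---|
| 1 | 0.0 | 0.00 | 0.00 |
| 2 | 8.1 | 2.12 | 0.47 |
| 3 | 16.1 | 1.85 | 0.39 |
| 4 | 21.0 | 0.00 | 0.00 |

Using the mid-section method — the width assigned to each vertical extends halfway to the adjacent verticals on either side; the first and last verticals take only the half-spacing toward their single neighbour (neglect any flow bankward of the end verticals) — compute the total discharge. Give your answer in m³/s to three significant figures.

w_2 = (16.1 − 0.0)/2 = 8.05 m; q_2 = 0.47 × 2.12 × 8.05 = 8.021 m³/s
w_3 = (21.0 − 8.1)/2 = 6.45 m; q_3 = 0.39 × 1.85 × 6.45 = 4.654 m³/s
Stations 1, 4 contribute zero (depth or velocity is 0).
Q = Σ qᵢ = 12.67 m³/s

12.7 m³/s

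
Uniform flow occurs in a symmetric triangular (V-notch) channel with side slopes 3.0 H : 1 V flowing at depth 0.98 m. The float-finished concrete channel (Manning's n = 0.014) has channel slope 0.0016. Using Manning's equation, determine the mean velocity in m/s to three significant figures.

1.71 m/s

A = z·y² = 3.0×0.98² = 2.881 m²
P = 2y√(1+z²) = 2×0.98×√(1+3.0²) = 6.198 m
R = A/P = 2.881/6.198 = 0.4649 m
Q = (1/n)·A·R^(2/3)·S^(1/2) = (1/0.014) × 2.881 × 0.4649^(2/3) × 0.0016^(1/2) = 4.940 m³/s
V = Q/A = 4.940/2.881 = 1.715 m/s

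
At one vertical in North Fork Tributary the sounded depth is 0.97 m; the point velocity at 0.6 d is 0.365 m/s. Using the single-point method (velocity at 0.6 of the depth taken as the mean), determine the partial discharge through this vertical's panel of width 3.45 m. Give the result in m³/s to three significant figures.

1.22 m³/s

v̄ = v₀.₆ = 0.365 m/s
q = v̄ × d × w = 0.3650 × 0.97 × 3.45 = 1.221 m³/s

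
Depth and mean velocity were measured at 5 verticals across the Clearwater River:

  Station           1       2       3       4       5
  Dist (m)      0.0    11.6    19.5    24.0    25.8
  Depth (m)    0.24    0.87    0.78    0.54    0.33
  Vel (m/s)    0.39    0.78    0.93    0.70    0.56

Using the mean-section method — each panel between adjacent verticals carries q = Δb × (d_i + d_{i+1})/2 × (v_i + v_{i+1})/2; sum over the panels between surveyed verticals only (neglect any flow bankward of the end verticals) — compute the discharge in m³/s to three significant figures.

12.3 m³/s

Panel 1-2: Δb = 11.6 m, d̄ = (0.24+0.87)/2 = 0.555, v̄ = (0.39+0.78)/2 = 0.585 → q = 11.6×0.555×0.585 = 3.766 m³/s
Panel 2-3: Δb = 7.9 m, d̄ = (0.87+0.78)/2 = 0.825, v̄ = (0.78+0.93)/2 = 0.855 → q = 7.9×0.825×0.855 = 5.572 m³/s
Panel 3-4: Δb = 4.5 m, d̄ = (0.78+0.54)/2 = 0.66, v̄ = (0.93+0.70)/2 = 0.815 → q = 4.5×0.66×0.815 = 2.421 m³/s
Panel 4-5: Δb = 1.8 m, d̄ = (0.54+0.33)/2 = 0.435, v̄ = (0.70+0.56)/2 = 0.63 → q = 1.8×0.435×0.63 = 0.4933 m³/s
Q = Σ q = 12.25 m³/s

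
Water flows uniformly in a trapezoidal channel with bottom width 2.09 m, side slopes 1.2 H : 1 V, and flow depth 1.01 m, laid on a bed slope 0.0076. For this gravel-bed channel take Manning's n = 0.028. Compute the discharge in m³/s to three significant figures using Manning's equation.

A = (b + z·y)·y = (2.09 + 1.2×1.01)×1.01 = 3.335 m²
P = b + 2y√(1+z²) = 2.09 + 2×1.01×√(1+1.2²) = 5.245 m
R = A/P = 3.335/5.245 = 0.6358 m
Q = (1/n)·A·R^(2/3)·S^(1/2) = (1/0.028) × 3.335 × 0.6358^(2/3) × 0.0076^(1/2) = 7.678 m³/s

7.68 m³/s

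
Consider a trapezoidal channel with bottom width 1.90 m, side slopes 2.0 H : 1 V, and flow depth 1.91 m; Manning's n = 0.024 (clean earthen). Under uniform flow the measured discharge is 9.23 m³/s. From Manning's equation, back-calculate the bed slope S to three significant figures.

A = (b + z·y)·y = (1.90 + 2.0×1.91)×1.91 = 10.93 m²
P = b + 2y√(1+z²) = 1.90 + 2×1.91×√(1+2.0²) = 10.44 m
R = A/P = 10.93/10.44 = 1.046 m
S = (Q·n / (1·A·R^(2/3)))² = (9.23×0.024 / (1×10.93×1.031))² = 0.0003870

0.000387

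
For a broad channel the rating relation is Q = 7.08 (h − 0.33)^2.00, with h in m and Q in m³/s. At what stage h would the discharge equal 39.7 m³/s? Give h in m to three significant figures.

2.70 m

h − h₀ = (Q/C)^(1/b) = (39.7/7.08)^(1/2.00) = 2.368 m
h = 0.33 + 2.368 = 2.698 m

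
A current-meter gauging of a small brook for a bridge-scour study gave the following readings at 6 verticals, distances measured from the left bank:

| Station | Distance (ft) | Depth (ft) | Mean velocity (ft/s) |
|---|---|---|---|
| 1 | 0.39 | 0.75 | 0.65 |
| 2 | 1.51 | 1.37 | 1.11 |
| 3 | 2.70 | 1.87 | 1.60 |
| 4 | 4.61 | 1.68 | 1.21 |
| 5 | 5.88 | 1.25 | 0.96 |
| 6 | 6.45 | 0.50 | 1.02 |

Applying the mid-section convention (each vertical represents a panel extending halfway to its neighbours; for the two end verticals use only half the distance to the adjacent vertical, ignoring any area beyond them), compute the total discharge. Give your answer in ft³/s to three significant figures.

w_1 = (1.51 − 0.39)/2 = 0.56 ft; q_1 = 0.65 × 0.75 × 0.56 = 0.2730 ft³/s
w_2 = (2.70 − 0.39)/2 = 1.155 ft; q_2 = 1.11 × 1.37 × 1.155 = 1.756 ft³/s
w_3 = (4.61 − 1.51)/2 = 1.55 ft; q_3 = 1.60 × 1.87 × 1.55 = 4.638 ft³/s
w_4 = (5.88 − 2.70)/2 = 1.59 ft; q_4 = 1.21 × 1.68 × 1.59 = 3.232 ft³/s
w_5 = (6.45 − 4.61)/2 = 0.92 ft; q_5 = 0.96 × 1.25 × 0.92 = 1.104 ft³/s
w_6 = (6.45 − 5.88)/2 = 0.285 ft; q_6 = 1.02 × 0.50 × 0.285 = 0.1454 ft³/s
Q = Σ qᵢ = 11.15 ft³/s

11.1 ft³/s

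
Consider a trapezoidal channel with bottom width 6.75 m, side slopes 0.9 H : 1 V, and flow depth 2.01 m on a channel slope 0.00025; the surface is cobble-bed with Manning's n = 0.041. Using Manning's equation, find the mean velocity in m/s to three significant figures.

A = (b + z·y)·y = (6.75 + 0.9×2.01)×2.01 = 17.20 m²
P = b + 2y√(1+z²) = 6.75 + 2×2.01×√(1+0.9²) = 12.16 m
R = A/P = 17.20/12.16 = 1.415 m
Q = (1/n)·A·R^(2/3)·S^(1/2) = (1/0.041) × 17.20 × 1.415^(2/3) × 0.00025^(1/2) = 8.362 m³/s
V = Q/A = 8.362/17.20 = 0.4861 m/s

0.486 m/s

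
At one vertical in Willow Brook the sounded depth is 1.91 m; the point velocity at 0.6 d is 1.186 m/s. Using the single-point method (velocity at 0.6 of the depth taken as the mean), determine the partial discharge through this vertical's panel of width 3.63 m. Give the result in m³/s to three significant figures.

v̄ = v₀.₆ = 1.186 m/s
q = v̄ × d × w = 1.186 × 1.91 × 3.63 = 8.223 m³/s

8.22 m³/s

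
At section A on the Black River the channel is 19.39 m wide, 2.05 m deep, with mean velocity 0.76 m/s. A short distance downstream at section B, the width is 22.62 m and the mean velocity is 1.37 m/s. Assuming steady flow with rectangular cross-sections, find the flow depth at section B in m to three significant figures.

Q = A₁V₁ = (19.39×2.05) × 0.76 = 30.21 m³/s
d₂ = Q/(b₂ V₂) = 30.21/(22.62×1.37) = 0.9748 m

0.975 m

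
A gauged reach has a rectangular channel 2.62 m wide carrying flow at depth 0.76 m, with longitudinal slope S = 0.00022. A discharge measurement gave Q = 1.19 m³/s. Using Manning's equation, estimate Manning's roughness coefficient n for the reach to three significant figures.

0.0152

A = b·y = 2.62 × 0.76 = 1.991 m²
P = b + 2y = 2.62 + 2×0.76 = 4.140 m
R = A/P = 1.991/4.140 = 0.4810 m
n = (1/Q)·A·R^(2/3)·S^(1/2) = (1/1.19) × 1.991 × 0.6139 × 0.01483 = 0.01524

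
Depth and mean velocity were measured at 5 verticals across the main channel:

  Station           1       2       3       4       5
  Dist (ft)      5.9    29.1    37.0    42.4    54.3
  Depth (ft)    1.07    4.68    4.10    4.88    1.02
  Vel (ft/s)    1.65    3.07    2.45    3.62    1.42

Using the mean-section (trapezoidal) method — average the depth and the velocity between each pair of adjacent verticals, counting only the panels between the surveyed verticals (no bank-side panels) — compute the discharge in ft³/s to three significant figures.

415 ft³/s

Panel 1-2: Δb = 23.2 ft, d̄ = (1.07+4.68)/2 = 2.875, v̄ = (1.65+3.07)/2 = 2.36 → q = 23.2×2.875×2.36 = 157.4 ft³/s
Panel 2-3: Δb = 7.9 ft, d̄ = (4.68+4.10)/2 = 4.39, v̄ = (3.07+2.45)/2 = 2.76 → q = 7.9×4.39×2.76 = 95.72 ft³/s
Panel 3-4: Δb = 5.4 ft, d̄ = (4.10+4.88)/2 = 4.49, v̄ = (2.45+3.62)/2 = 3.035 → q = 5.4×4.49×3.035 = 73.59 ft³/s
Panel 4-5: Δb = 11.9 ft, d̄ = (4.88+1.02)/2 = 2.95, v̄ = (3.62+1.42)/2 = 2.52 → q = 11.9×2.95×2.52 = 88.46 ft³/s
Q = Σ q = 415.2 ft³/s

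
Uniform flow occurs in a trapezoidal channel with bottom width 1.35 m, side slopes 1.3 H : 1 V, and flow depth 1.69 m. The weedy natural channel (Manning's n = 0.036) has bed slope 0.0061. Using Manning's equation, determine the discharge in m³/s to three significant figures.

11.8 m³/s

A = (b + z·y)·y = (1.35 + 1.3×1.69)×1.69 = 5.994 m²
P = b + 2y√(1+z²) = 1.35 + 2×1.69×√(1+1.3²) = 6.894 m
R = A/P = 5.994/6.894 = 0.8696 m
Q = (1/n)·A·R^(2/3)·S^(1/2) = (1/0.036) × 5.994 × 0.8696^(2/3) × 0.0061^(1/2) = 11.85 m³/s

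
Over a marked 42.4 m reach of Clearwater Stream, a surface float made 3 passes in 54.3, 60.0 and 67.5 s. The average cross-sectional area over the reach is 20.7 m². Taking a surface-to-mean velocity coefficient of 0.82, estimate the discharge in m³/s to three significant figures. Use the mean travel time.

11.9 m³/s

t̄ = (54.3 + 60.0 + 67.5) / 3 = 60.6 s
v_surface = L / t̄ = 42.4 / 60.6 = 0.6997 m/s
v_mean = 0.82 × 0.6997 = 0.5737 m/s
Q = A × v_mean = 20.7 × 0.5737 = 11.88 m³/s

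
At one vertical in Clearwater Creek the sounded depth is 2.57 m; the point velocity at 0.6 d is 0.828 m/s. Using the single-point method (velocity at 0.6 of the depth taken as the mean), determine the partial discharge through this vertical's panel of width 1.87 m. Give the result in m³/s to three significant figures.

v̄ = v₀.₆ = 0.828 m/s
q = v̄ × d × w = 0.8280 × 2.57 × 1.87 = 3.979 m³/s

3.98 m³/s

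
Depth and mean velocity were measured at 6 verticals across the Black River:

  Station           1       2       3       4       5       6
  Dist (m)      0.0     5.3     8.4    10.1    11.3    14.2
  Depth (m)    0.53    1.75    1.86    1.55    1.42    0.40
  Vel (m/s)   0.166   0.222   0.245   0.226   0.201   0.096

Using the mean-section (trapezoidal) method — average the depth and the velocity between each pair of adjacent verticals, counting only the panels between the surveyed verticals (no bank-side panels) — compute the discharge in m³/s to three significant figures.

3.93 m³/s

Panel 1-2: Δb = 5.3 m, d̄ = (0.53+1.75)/2 = 1.14, v̄ = (0.166+0.222)/2 = 0.194 → q = 5.3×1.14×0.194 = 1.172 m³/s
Panel 2-3: Δb = 3.1 m, d̄ = (1.75+1.86)/2 = 1.805, v̄ = (0.222+0.245)/2 = 0.2335 → q = 3.1×1.805×0.2335 = 1.307 m³/s
Panel 3-4: Δb = 1.7 m, d̄ = (1.86+1.55)/2 = 1.705, v̄ = (0.245+0.226)/2 = 0.2355 → q = 1.7×1.705×0.2355 = 0.6826 m³/s
Panel 4-5: Δb = 1.2 m, d̄ = (1.55+1.42)/2 = 1.485, v̄ = (0.226+0.201)/2 = 0.2135 → q = 1.2×1.485×0.2135 = 0.3805 m³/s
Panel 5-6: Δb = 2.9 m, d̄ = (1.42+0.40)/2 = 0.91, v̄ = (0.201+0.096)/2 = 0.1485 → q = 2.9×0.91×0.1485 = 0.3919 m³/s
Q = Σ q = 3.934 m³/s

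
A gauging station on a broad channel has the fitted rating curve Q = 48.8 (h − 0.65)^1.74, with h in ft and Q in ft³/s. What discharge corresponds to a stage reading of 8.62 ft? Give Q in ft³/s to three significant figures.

Q = 48.8 × (8.62 − 0.65)^1.74 = 48.8 × 7.97^1.74 = 1807 ft³/s

1810 ft³/s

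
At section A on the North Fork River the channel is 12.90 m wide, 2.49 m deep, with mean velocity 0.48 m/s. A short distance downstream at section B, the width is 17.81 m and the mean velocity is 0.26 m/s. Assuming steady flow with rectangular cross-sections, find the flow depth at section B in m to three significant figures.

3.33 m

Q = A₁V₁ = (12.90×2.49) × 0.48 = 15.42 m³/s
d₂ = Q/(b₂ V₂) = 15.42/(17.81×0.26) = 3.330 m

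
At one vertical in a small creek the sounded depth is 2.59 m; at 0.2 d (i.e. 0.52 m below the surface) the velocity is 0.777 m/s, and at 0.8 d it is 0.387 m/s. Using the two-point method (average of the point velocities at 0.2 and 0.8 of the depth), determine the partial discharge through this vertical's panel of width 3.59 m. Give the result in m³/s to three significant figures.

v̄ = (0.777 + 0.387) / 2 = 0.5820 m/s
q = v̄ × d × w = 0.5820 × 2.59 × 3.59 = 5.411 m³/s

5.41 m³/s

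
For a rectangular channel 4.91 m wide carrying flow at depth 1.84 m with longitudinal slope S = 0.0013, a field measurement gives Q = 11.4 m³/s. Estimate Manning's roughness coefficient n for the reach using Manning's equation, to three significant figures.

A = b·y = 4.91 × 1.84 = 9.034 m²
P = b + 2y = 4.91 + 2×1.84 = 8.590 m
R = A/P = 9.034/8.590 = 1.052 m
n = (1/Q)·A·R^(2/3)·S^(1/2) = (1/11.4) × 9.034 × 1.034 × 0.03606 = 0.02955

0.0296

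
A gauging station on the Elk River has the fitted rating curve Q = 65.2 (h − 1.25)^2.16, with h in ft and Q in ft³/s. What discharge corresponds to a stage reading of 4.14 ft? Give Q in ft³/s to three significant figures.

Q = 65.2 × (4.14 − 1.25)^2.16 = 65.2 × 2.89^2.16 = 645.3 ft³/s

645 ft³/s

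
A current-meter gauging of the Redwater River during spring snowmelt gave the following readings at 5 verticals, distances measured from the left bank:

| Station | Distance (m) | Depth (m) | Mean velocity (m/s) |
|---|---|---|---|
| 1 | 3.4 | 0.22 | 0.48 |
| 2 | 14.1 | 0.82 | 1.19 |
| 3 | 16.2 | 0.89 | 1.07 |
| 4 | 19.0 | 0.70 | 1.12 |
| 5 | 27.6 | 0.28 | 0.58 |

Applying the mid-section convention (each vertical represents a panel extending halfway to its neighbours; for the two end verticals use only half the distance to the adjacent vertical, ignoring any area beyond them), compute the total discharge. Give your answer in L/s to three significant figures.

14300 L/s

w_1 = (14.1 − 3.4)/2 = 5.35 m; q_1 = 0.48 × 0.22 × 5.35 = 0.5650 m³/s
w_2 = (16.2 − 3.4)/2 = 6.4 m; q_2 = 1.19 × 0.82 × 6.4 = 6.245 m³/s
w_3 = (19.0 − 14.1)/2 = 2.45 m; q_3 = 1.07 × 0.89 × 2.45 = 2.333 m³/s
w_4 = (27.6 − 16.2)/2 = 5.7 m; q_4 = 1.12 × 0.70 × 5.7 = 4.469 m³/s
w_5 = (27.6 − 19.0)/2 = 4.3 m; q_5 = 0.58 × 0.28 × 4.3 = 0.6983 m³/s
Q = Σ qᵢ = 14.31 m³/s
= 14.31 × 1000 = 14310 L/s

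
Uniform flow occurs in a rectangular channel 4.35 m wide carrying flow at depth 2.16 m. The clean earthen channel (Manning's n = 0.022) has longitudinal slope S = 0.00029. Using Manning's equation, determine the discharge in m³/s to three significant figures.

A = b·y = 4.35 × 2.16 = 9.396 m²
P = b + 2y = 4.35 + 2×2.16 = 8.670 m
R = A/P = 9.396/8.670 = 1.084 m
Q = (1/n)·A·R^(2/3)·S^(1/2) = (1/0.022) × 9.396 × 1.084^(2/3) × 0.00029^(1/2) = 7.674 m³/s

7.67 m³/s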